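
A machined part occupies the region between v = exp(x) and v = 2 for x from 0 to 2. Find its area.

-7 + 4*log(2) + exp(2)

The difference (exp(x)) - (2) = exp(x) - 2 changes sign at x = log(2) inside [0, 2], so split the integral there.
∫[0,log(2)] (exp(x) - 2) dx = 1 - log(4); the area of that piece is -1 + log(4).
∫[log(2),2] (exp(x) - 2) dx = -6 + 2*log(2) + exp(2).
Total area = (-1 + log(4)) + (-6 + 2*log(2) + exp(2)) = -7 + 4*log(2) + exp(2).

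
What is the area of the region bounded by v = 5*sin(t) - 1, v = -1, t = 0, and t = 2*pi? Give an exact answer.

20

The difference (5*sin(t) - 1) - (-1) = 5*sin(t) changes sign at t = pi inside [0, 2*pi], so split the integral there.
∫[0,pi] (5*sin(t)) dt = 10.
∫[pi,2*pi] (5*sin(t)) dt = -10; the area of that piece is 10.
Total area = 10 + 10 = 20.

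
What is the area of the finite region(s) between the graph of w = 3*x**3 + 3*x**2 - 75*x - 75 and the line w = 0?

The curve meets the x-axis where 3*x**3 + 3*x**2 - 75*x - 75 = 0, i.e. 3*(x - 5)*(x + 1)*(x + 5) = 0, at x = -5, -1, 5.
On [-5, -1] the curve lies above the axis; ∫[-5,-1] (3*x**3 + 3*x**2 - 75*x - 75) dx = 256, giving area 256.
On [-1, 5] the curve lies below the axis; ∫[-1,5] (3*x**3 + 3*x**2 - 75*x - 75) dx = -756, giving area 756.
Total area = 256 + 756 = 1012.

1012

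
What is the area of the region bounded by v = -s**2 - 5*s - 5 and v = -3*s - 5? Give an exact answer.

4/3

Set the curves equal: -s**2 - 5*s - 5 = -3*s - 5, so -s**2 - 2*s = 0, which factors as -s*(s + 2) = 0. The curves meet at s = -2, 0.
On [-2, 0], v = -s**2 - 5*s - 5 is on top; that piece has area ∫[-2,0] (-s**2 - 2*s) ds = 4/3.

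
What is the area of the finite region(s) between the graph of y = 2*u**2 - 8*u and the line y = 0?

The curve meets the u-axis where 2*u**2 - 8*u = 0, i.e. 2*u*(u - 4) = 0, at u = 0, 4.
On [0, 4] the curve lies below the axis; ∫[0,4] (2*u**2 - 8*u) du = -64/3, giving area 64/3.

64/3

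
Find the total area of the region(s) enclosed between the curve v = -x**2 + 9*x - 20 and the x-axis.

1/6

The curve meets the x-axis where -x**2 + 9*x - 20 = 0, i.e. -(x - 5)*(x - 4) = 0, at x = 4, 5.
On [4, 5] the curve lies above the axis; ∫[4,5] (-x**2 + 9*x - 20) dx = 1/6, giving area 1/6.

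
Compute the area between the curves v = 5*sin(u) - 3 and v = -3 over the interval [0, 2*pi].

The difference (5*sin(u) - 3) - (-3) = 5*sin(u) changes sign at u = pi inside [0, 2*pi], so split the integral there.
∫[0,pi] (5*sin(u)) du = 10.
∫[pi,2*pi] (5*sin(u)) du = -10; the area of that piece is 10.
Total area = 10 + 10 = 20.

20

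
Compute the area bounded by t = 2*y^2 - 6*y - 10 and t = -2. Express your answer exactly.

Both boundary curves give t as a function of y, so integrate with respect to y. Setting them equal: 2*y^2 - 6*y - 8 = 0, i.e. 2*(y - 4)*(y + 1) = 0, so they meet at y = -1, 4.
For y in [-1, 4], t = 2*y^2 - 6*y - 10 is on the left; area = ∫[-1,4] (-(2*y^2 - 6*y - 8)) dy = 125/3.

125/3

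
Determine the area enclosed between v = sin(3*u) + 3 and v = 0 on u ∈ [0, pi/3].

2/3 + pi

On [0, pi/3], (sin(3*u) + 3) - (0) = sin(3*u) + 3 is ≥ 0 throughout, so the area is a single integral of |sin(3*u) + 3|.
∫[0,pi/3] (sin(3*u) + 3) du = 2/3 + pi.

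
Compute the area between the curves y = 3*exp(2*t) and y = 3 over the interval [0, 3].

-21/2 + 3*exp(6)/2

On [0, 3], (3*exp(2*t)) - (3) = 3*exp(2*t) - 3 is ≥ 0 throughout, so the area is a single integral of |3*exp(2*t) - 3|.
∫[0,3] (3*exp(2*t) - 3) dt = -21/2 + 3*exp(6)/2.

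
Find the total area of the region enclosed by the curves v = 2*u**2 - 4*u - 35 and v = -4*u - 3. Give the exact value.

512/3

Set the curves equal: 2*u**2 - 4*u - 35 = -4*u - 3, so 2*u**2 - 32 = 0, which factors as 2*(u - 4)*(u + 4) = 0. The curves meet at u = -4, 4.
On [-4, 4], v = -4*u - 3 is on top; that piece has area ∫[-4,4] (-(2*u**2 - 32)) du = 512/3.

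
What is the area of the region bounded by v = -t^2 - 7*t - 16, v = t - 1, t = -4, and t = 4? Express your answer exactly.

164

The difference (-t^2 - 7*t - 16) - (t - 1) = -t^2 - 8*t - 15 changes sign at t = -3 inside [-4, 4], so split the integral there.
∫[-4,-3] (-t^2 - 8*t - 15) dt = 2/3.
∫[-3,4] (-t^2 - 8*t - 15) dt = -490/3; the area of that piece is 490/3.
Total area = 2/3 + 490/3 = 164.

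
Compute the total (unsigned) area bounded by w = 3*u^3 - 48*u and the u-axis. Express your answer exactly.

The curve meets the u-axis where 3*u^3 - 48*u = 0, i.e. 3*u*(u - 4)*(u + 4) = 0, at u = -4, 0, 4.
On [-4, 0] the curve lies above the axis; ∫[-4,0] (3*u^3 - 48*u) du = 192, giving area 192.
On [0, 4] the curve lies below the axis; ∫[0,4] (3*u^3 - 48*u) du = -192, giving area 192.
Total area = 192 + 192 = 384.

384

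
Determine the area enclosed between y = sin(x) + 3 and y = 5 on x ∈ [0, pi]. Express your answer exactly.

-2 + 2*pi

On [0, pi], (sin(x) + 3) - (5) = sin(x) - 2 is ≤ 0 throughout, so the area is a single integral of |sin(x) - 2|.
∫[0,pi] (sin(x) - 2) dx = 2 - 2*pi; the area of that piece is -2 + 2*pi.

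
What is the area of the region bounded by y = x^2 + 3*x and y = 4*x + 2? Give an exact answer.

Set the curves equal: x^2 + 3*x = 4*x + 2, so x^2 - x - 2 = 0, which factors as (x - 2)*(x + 1) = 0. The curves meet at x = -1, 2.
On [-1, 2], y = 4*x + 2 is on top; that piece has area ∫[-1,2] (-(x^2 - x - 2)) dx = 9/2.

9/2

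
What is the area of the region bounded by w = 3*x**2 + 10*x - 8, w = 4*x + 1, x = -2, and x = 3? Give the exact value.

59

The difference (3*x**2 + 10*x - 8) - (4*x + 1) = 3*x**2 + 6*x - 9 changes sign at x = 1 inside [-2, 3], so split the integral there.
∫[-2,1] (3*x**2 + 6*x - 9) dx = -27; the area of that piece is 27.
∫[1,3] (3*x**2 + 6*x - 9) dx = 32.
Total area = 27 + 32 = 59.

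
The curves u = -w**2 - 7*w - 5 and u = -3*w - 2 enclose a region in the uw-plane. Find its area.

4/3

Both boundary curves give u as a function of w, so integrate with respect to w. Setting them equal: -w**2 - 4*w - 3 = 0, i.e. -(w + 1)*(w + 3) = 0, so they meet at w = -3, -1.
For w in [-3, -1], u = -w**2 - 7*w - 5 is on the right; area = ∫[-3,-1] (-w**2 - 4*w - 3) dw = 4/3.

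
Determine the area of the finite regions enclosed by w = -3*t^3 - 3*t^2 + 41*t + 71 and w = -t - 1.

1741/4

Set the curves equal: -3*t^3 - 3*t^2 + 41*t + 71 = -t - 1, so -3*t^3 - 3*t^2 + 42*t + 72 = 0, which factors as -3*(t - 4)*(t + 2)*(t + 3) = 0. The curves meet at t = -3, -2, 4.
On [-3, -2], w = -t - 1 is on top; that piece has area ∫[-3,-2] (-(-3*t^3 - 3*t^2 + 42*t + 72)) dt = 13/4.
On [-2, 4], w = -3*t^3 - 3*t^2 + 41*t + 71 is on top; that piece has area ∫[-2,4] (-3*t^3 - 3*t^2 + 42*t + 72) dt = 432.
Total enclosed area = 13/4 + 432 = 1741/4.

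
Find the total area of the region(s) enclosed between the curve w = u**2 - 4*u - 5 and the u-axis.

36

The curve meets the u-axis where u**2 - 4*u - 5 = 0, i.e. (u - 5)*(u + 1) = 0, at u = -1, 5.
On [-1, 5] the curve lies below the axis; ∫[-1,5] (u**2 - 4*u - 5) du = -36, giving area 36.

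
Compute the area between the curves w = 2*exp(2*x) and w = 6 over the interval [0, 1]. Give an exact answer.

-11 + 6*log(3) + exp(2)

The difference (2*exp(2*x)) - (6) = 2*exp(2*x) - 6 changes sign at x = log(3)/2 inside [0, 1], so split the integral there.
∫[0,log(3)/2] (2*exp(2*x) - 6) dx = 2 - log(27); the area of that piece is -2 + log(27).
∫[log(3)/2,1] (2*exp(2*x) - 6) dx = -9 + 3*log(3) + exp(2).
Total area = (-2 + log(27)) + (-9 + 3*log(3) + exp(2)) = -11 + 6*log(3) + exp(2).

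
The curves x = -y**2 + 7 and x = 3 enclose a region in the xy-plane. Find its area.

Both boundary curves give x as a function of y, so integrate with respect to y. Setting them equal: -y**2 + 4 = 0, i.e. -(y - 2)*(y + 2) = 0, so they meet at y = -2, 2.
For y in [-2, 2], x = -y**2 + 7 is on the right; area = ∫[-2,2] (-y**2 + 4) dy = 32/3.

32/3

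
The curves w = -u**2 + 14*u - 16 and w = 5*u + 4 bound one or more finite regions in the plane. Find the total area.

1/6

Set the curves equal: -u**2 + 14*u - 16 = 5*u + 4, so -u**2 + 9*u - 20 = 0, which factors as -(u - 5)*(u - 4) = 0. The curves meet at u = 4, 5.
On [4, 5], w = -u**2 + 14*u - 16 is on top; that piece has area ∫[4,5] (-u**2 + 9*u - 20) du = 1/6.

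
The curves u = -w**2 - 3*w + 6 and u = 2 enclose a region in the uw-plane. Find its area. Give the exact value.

Both boundary curves give u as a function of w, so integrate with respect to w. Setting them equal: -w**2 - 3*w + 4 = 0, i.e. -(w - 1)*(w + 4) = 0, so they meet at w = -4, 1.
For w in [-4, 1], u = -w**2 - 3*w + 6 is on the right; area = ∫[-4,1] (-w**2 - 3*w + 4) dw = 125/6.

125/6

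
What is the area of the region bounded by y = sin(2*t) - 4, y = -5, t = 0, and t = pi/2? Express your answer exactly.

On [0, pi/2], (sin(2*t) - 4) - (-5) = sin(2*t) + 1 is ≥ 0 throughout, so the area is a single integral of |sin(2*t) + 1|.
∫[0,pi/2] (sin(2*t) + 1) dt = 1 + pi/2.

1 + pi/2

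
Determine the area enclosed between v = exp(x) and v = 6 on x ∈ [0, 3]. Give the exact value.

The difference (exp(x)) - (6) = exp(x) - 6 changes sign at x = log(6) inside [0, 3], so split the integral there.
∫[0,log(6)] (exp(x) - 6) dx = 5 - log(46656); the area of that piece is -5 + log(46656).
∫[log(6),3] (exp(x) - 6) dx = -24 + 6*log(6) + exp(3).
Total area = (-5 + log(46656)) + (-24 + 6*log(6) + exp(3)) = -29 + exp(3) + 12*log(6).

-29 + exp(3) + 12*log(6)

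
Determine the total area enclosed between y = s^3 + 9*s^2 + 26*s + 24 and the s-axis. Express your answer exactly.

1/2

The curve meets the s-axis where s^3 + 9*s^2 + 26*s + 24 = 0, i.e. (s + 2)*(s + 3)*(s + 4) = 0, at s = -4, -3, -2.
On [-4, -3] the curve lies above the axis; ∫[-4,-3] (s^3 + 9*s^2 + 26*s + 24) ds = 1/4, giving area 1/4.
On [-3, -2] the curve lies below the axis; ∫[-3,-2] (s^3 + 9*s^2 + 26*s + 24) ds = -1/4, giving area 1/4.
Total area = 1/4 + 1/4 = 1/2.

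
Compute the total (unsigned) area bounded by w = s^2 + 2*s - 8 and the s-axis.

36

The curve meets the s-axis where s^2 + 2*s - 8 = 0, i.e. (s - 2)*(s + 4) = 0, at s = -4, 2.
On [-4, 2] the curve lies below the axis; ∫[-4,2] (s^2 + 2*s - 8) ds = -36, giving area 36.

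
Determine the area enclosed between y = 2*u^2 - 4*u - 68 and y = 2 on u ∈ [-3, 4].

On [-3, 4], (2*u^2 - 4*u - 68) - (2) = 2*u^2 - 4*u - 70 is ≤ 0 throughout, so the area is a single integral of |2*u^2 - 4*u - 70|.
∫[-3,4] (2*u^2 - 4*u - 70) du = -1330/3; the area of that piece is 1330/3.

1330/3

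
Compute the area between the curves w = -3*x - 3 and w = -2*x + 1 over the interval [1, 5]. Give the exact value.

On [1, 5], (-3*x - 3) - (-2*x + 1) = -x - 4 is ≤ 0 throughout, so the area is a single integral of |-x - 4|.
∫[1,5] (-x - 4) dx = -28; the area of that piece is 28.

28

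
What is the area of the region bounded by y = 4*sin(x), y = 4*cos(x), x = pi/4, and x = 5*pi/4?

8*sqrt(2)

On [pi/4, 5*pi/4], (4*sin(x)) - (4*cos(x)) = 4*sin(x) - 4*cos(x) is ≥ 0 throughout, so the area is a single integral of |4*sin(x) - 4*cos(x)|.
∫[pi/4,5*pi/4] (4*sin(x) - 4*cos(x)) dx = 8*sqrt(2).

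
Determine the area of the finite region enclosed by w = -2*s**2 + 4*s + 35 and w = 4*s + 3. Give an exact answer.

Set the curves equal: -2*s**2 + 4*s + 35 = 4*s + 3, so -2*s**2 + 32 = 0, which factors as -2*(s - 4)*(s + 4) = 0. The curves meet at s = -4, 4.
On [-4, 4], w = -2*s**2 + 4*s + 35 is on top; that piece has area ∫[-4,4] (-2*s**2 + 32) ds = 512/3.

512/3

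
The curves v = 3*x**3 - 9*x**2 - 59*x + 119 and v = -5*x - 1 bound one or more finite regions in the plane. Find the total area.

2997/4

Set the curves equal: 3*x**3 - 9*x**2 - 59*x + 119 = -5*x - 1, so 3*x**3 - 9*x**2 - 54*x + 120 = 0, which factors as 3*(x - 5)*(x - 2)*(x + 4) = 0. The curves meet at x = -4, 2, 5.
On [-4, 2], v = 3*x**3 - 9*x**2 - 59*x + 119 is on top; that piece has area ∫[-4,2] (3*x**3 - 9*x**2 - 54*x + 120) dx = 648.
On [2, 5], v = -5*x - 1 is on top; that piece has area ∫[2,5] (-(3*x**3 - 9*x**2 - 54*x + 120)) dx = 405/4.
Total enclosed area = 648 + 405/4 = 2997/4.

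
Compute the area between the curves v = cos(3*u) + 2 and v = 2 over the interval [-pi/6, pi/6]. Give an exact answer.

2/3

On [-pi/6, pi/6], (cos(3*u) + 2) - (2) = cos(3*u) is ≥ 0 throughout, so the area is a single integral of |cos(3*u)|.
∫[-pi/6,pi/6] (cos(3*u)) du = 2/3.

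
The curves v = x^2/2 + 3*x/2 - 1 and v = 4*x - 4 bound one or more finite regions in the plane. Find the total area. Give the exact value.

1/12

Set the curves equal: x^2/2 + 3*x/2 - 1 = 4*x - 4, so x^2/2 - 5*x/2 + 3 = 0, which factors as (x - 3)*(x - 2)/2 = 0. The curves meet at x = 2, 3.
On [2, 3], v = 4*x - 4 is on top; that piece has area ∫[2,3] (-(x^2/2 - 5*x/2 + 3)) dx = 1/12.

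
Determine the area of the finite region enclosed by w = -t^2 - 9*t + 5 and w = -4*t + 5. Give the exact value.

125/6

Set the curves equal: -t^2 - 9*t + 5 = -4*t + 5, so -t^2 - 5*t = 0, which factors as -t*(t + 5) = 0. The curves meet at t = -5, 0.
On [-5, 0], w = -t^2 - 9*t + 5 is on top; that piece has area ∫[-5,0] (-t^2 - 5*t) dt = 125/6.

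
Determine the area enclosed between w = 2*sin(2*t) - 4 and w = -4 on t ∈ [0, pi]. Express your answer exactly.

The difference (2*sin(2*t) - 4) - (-4) = 2*sin(2*t) changes sign at t = pi/2 inside [0, pi], so split the integral there.
∫[0,pi/2] (2*sin(2*t)) dt = 2.
∫[pi/2,pi] (2*sin(2*t)) dt = -2; the area of that piece is 2.
Total area = 2 + 2 = 4.

4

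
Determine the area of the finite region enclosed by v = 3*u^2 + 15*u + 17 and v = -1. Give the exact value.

Set the curves equal: 3*u^2 + 15*u + 17 = -1, so 3*u^2 + 15*u + 18 = 0, which factors as 3*(u + 2)*(u + 3) = 0. The curves meet at u = -3, -2.
On [-3, -2], v = -1 is on top; that piece has area ∫[-3,-2] (-(3*u^2 + 15*u + 18)) du = 1/2.

1/2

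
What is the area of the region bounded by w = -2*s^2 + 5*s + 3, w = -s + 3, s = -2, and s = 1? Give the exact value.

The difference (-2*s^2 + 5*s + 3) - (-s + 3) = -2*s^2 + 6*s changes sign at s = 0 inside [-2, 1], so split the integral there.
∫[-2,0] (-2*s^2 + 6*s) ds = -52/3; the area of that piece is 52/3.
∫[0,1] (-2*s^2 + 6*s) ds = 7/3.
Total area = 52/3 + 7/3 = 59/3.

59/3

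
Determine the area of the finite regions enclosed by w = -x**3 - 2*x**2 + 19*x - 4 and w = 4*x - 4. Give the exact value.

863/6

Set the curves equal: -x**3 - 2*x**2 + 19*x - 4 = 4*x - 4, so -x**3 - 2*x**2 + 15*x = 0, which factors as -x*(x - 3)*(x + 5) = 0. The curves meet at x = -5, 0, 3.
On [-5, 0], w = 4*x - 4 is on top; that piece has area ∫[-5,0] (-(-x**3 - 2*x**2 + 15*x)) dx = 1375/12.
On [0, 3], w = -x**3 - 2*x**2 + 19*x - 4 is on top; that piece has area ∫[0,3] (-x**3 - 2*x**2 + 15*x) dx = 117/4.
Total enclosed area = 1375/12 + 117/4 = 863/6.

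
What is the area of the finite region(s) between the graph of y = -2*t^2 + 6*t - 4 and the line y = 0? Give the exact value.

1/3

The curve meets the t-axis where -2*t^2 + 6*t - 4 = 0, i.e. -2*(t - 2)*(t - 1) = 0, at t = 1, 2.
On [1, 2] the curve lies above the axis; ∫[1,2] (-2*t^2 + 6*t - 4) dt = 1/3, giving area 1/3.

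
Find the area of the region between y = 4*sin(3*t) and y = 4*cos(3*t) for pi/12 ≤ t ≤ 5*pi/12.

On [pi/12, 5*pi/12], (4*sin(3*t)) - (4*cos(3*t)) = 4*sin(3*t) - 4*cos(3*t) is ≥ 0 throughout, so the area is a single integral of |4*sin(3*t) - 4*cos(3*t)|.
∫[pi/12,5*pi/12] (4*sin(3*t) - 4*cos(3*t)) dt = 8*sqrt(2)/3.

8*sqrt(2)/3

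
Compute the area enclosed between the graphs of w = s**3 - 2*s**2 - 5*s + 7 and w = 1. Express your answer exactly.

Set the curves equal: s**3 - 2*s**2 - 5*s + 7 = 1, so s**3 - 2*s**2 - 5*s + 6 = 0, which factors as (s - 3)*(s - 1)*(s + 2) = 0. The curves meet at s = -2, 1, 3.
On [-2, 1], w = s**3 - 2*s**2 - 5*s + 7 is on top; that piece has area ∫[-2,1] (s**3 - 2*s**2 - 5*s + 6) ds = 63/4.
On [1, 3], w = 1 is on top; that piece has area ∫[1,3] (-(s**3 - 2*s**2 - 5*s + 6)) ds = 16/3.
Total enclosed area = 63/4 + 16/3 = 253/12.

253/12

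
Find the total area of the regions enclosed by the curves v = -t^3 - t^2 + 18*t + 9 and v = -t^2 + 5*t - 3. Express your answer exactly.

407/4

Set the curves equal: -t^3 - t^2 + 18*t + 9 = -t^2 + 5*t - 3, so -t^3 + 13*t + 12 = 0, which factors as -(t - 4)*(t + 1)*(t + 3) = 0. The curves meet at t = -3, -1, 4.
On [-3, -1], v = -t^2 + 5*t - 3 is on top; that piece has area ∫[-3,-1] (-(-t^3 + 13*t + 12)) dt = 8.
On [-1, 4], v = -t^3 - t^2 + 18*t + 9 is on top; that piece has area ∫[-1,4] (-t^3 + 13*t + 12) dt = 375/4.
Total enclosed area = 8 + 375/4 = 407/4.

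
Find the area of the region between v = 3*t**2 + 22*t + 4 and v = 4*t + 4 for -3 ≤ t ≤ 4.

262

The difference (3*t**2 + 22*t + 4) - (4*t + 4) = 3*t**2 + 18*t changes sign at t = 0 inside [-3, 4], so split the integral there.
∫[-3,0] (3*t**2 + 18*t) dt = -54; the area of that piece is 54.
∫[0,4] (3*t**2 + 18*t) dt = 208.
Total area = 54 + 208 = 262.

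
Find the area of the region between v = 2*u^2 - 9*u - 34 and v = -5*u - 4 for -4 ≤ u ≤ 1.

94

The difference (2*u^2 - 9*u - 34) - (-5*u - 4) = 2*u^2 - 4*u - 30 changes sign at u = -3 inside [-4, 1], so split the integral there.
∫[-4,-3] (2*u^2 - 4*u - 30) du = 26/3.
∫[-3,1] (2*u^2 - 4*u - 30) du = -256/3; the area of that piece is 256/3.
Total area = 26/3 + 256/3 = 94.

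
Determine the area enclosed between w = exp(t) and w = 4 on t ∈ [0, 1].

On [0, 1], (exp(t)) - (4) = exp(t) - 4 is ≤ 0 throughout, so the area is a single integral of |exp(t) - 4|.
∫[0,1] (exp(t) - 4) dt = -5 + exp(1); the area of that piece is 5 - exp(1).

5 - exp(1)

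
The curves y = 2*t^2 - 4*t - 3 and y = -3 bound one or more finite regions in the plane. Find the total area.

8/3

Set the curves equal: 2*t^2 - 4*t - 3 = -3, so 2*t^2 - 4*t = 0, which factors as 2*t*(t - 2) = 0. The curves meet at t = 0, 2.
On [0, 2], y = -3 is on top; that piece has area ∫[0,2] (-(2*t^2 - 4*t)) dt = 8/3.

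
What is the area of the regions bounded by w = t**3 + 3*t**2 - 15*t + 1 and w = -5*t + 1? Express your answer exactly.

407/4

Set the curves equal: t**3 + 3*t**2 - 15*t + 1 = -5*t + 1, so t**3 + 3*t**2 - 10*t = 0, which factors as t*(t - 2)*(t + 5) = 0. The curves meet at t = -5, 0, 2.
On [-5, 0], w = t**3 + 3*t**2 - 15*t + 1 is on top; that piece has area ∫[-5,0] (t**3 + 3*t**2 - 10*t) dt = 375/4.
On [0, 2], w = -5*t + 1 is on top; that piece has area ∫[0,2] (-(t**3 + 3*t**2 - 10*t)) dt = 8.
Total enclosed area = 375/4 + 8 = 407/4.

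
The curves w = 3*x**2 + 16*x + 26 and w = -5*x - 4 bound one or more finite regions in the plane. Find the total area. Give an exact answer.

Set the curves equal: 3*x**2 + 16*x + 26 = -5*x - 4, so 3*x**2 + 21*x + 30 = 0, which factors as 3*(x + 2)*(x + 5) = 0. The curves meet at x = -5, -2.
On [-5, -2], w = -5*x - 4 is on top; that piece has area ∫[-5,-2] (-(3*x**2 + 21*x + 30)) dx = 27/2.

27/2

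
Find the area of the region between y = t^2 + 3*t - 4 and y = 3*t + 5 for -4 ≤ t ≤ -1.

38/3

The difference (t^2 + 3*t - 4) - (3*t + 5) = t^2 - 9 changes sign at t = -3 inside [-4, -1], so split the integral there.
∫[-4,-3] (t^2 - 9) dt = 10/3.
∫[-3,-1] (t^2 - 9) dt = -28/3; the area of that piece is 28/3.
Total area = 10/3 + 28/3 = 38/3.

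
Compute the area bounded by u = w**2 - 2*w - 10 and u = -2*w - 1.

Both boundary curves give u as a function of w, so integrate with respect to w. Setting them equal: w**2 - 9 = 0, i.e. (w - 3)*(w + 3) = 0, so they meet at w = -3, 3.
For w in [-3, 3], u = w**2 - 2*w - 10 is on the left; area = ∫[-3,3] (-(w**2 - 9)) dw = 36.

36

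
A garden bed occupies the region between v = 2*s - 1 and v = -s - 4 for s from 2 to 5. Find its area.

81/2

On [2, 5], (2*s - 1) - (-s - 4) = 3*s + 3 is ≥ 0 throughout, so the area is a single integral of |3*s + 3|.
∫[2,5] (3*s + 3) ds = 81/2.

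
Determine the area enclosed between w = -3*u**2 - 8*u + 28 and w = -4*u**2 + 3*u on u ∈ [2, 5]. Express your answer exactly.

59/6

The difference (-3*u**2 - 8*u + 28) - (-4*u**2 + 3*u) = u**2 - 11*u + 28 changes sign at u = 4 inside [2, 5], so split the integral there.
∫[2,4] (u**2 - 11*u + 28) du = 26/3.
∫[4,5] (u**2 - 11*u + 28) du = -7/6; the area of that piece is 7/6.
Total area = 26/3 + 7/6 = 59/6.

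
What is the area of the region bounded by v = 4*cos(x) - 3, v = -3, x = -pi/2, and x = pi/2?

8

On [-pi/2, pi/2], (4*cos(x) - 3) - (-3) = 4*cos(x) is ≥ 0 throughout, so the area is a single integral of |4*cos(x)|.
∫[-pi/2,pi/2] (4*cos(x)) dx = 8.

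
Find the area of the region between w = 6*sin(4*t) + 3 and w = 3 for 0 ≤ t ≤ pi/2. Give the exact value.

The difference (6*sin(4*t) + 3) - (3) = 6*sin(4*t) changes sign at t = pi/4 inside [0, pi/2], so split the integral there.
∫[0,pi/4] (6*sin(4*t)) dt = 3.
∫[pi/4,pi/2] (6*sin(4*t)) dt = -3; the area of that piece is 3.
Total area = 3 + 3 = 6.

6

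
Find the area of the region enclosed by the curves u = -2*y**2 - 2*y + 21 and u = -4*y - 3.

343/3

Both boundary curves give u as a function of y, so integrate with respect to y. Setting them equal: -2*y**2 + 2*y + 24 = 0, i.e. -2*(y - 4)*(y + 3) = 0, so they meet at y = -3, 4.
For y in [-3, 4], u = -2*y**2 - 2*y + 21 is on the right; area = ∫[-3,4] (-2*y**2 + 2*y + 24) dy = 343/3.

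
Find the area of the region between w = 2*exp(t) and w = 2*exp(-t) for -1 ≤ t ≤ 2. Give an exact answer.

-8 + 2*exp(-2) + 2*exp(-1) + 2*exp(1) + 2*exp(2)

The difference (2*exp(t)) - (2*exp(-t)) = 2*exp(t) - 2*exp(-t) changes sign at t = 0 inside [-1, 2], so split the integral there.
∫[-1,0] (2*exp(t) - 2*exp(-t)) dt = -2*exp(1) - 2*exp(-1) + 4; the area of that piece is -4 + 2*exp(-1) + 2*exp(1).
∫[0,2] (2*exp(t) - 2*exp(-t)) dt = -4 + 2*exp(-2) + 2*exp(2).
Total area = (-4 + 2*exp(-1) + 2*exp(1)) + (-4 + 2*exp(-2) + 2*exp(2)) = -8 + 2*exp(-2) + 2*exp(-1) + 2*exp(1) + 2*exp(2).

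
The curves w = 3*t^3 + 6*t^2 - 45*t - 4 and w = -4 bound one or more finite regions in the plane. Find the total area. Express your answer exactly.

Set the curves equal: 3*t^3 + 6*t^2 - 45*t - 4 = -4, so 3*t^3 + 6*t^2 - 45*t = 0, which factors as 3*t*(t - 3)*(t + 5) = 0. The curves meet at t = -5, 0, 3.
On [-5, 0], w = 3*t^3 + 6*t^2 - 45*t - 4 is on top; that piece has area ∫[-5,0] (3*t^3 + 6*t^2 - 45*t) dt = 1375/4.
On [0, 3], w = -4 is on top; that piece has area ∫[0,3] (-(3*t^3 + 6*t^2 - 45*t)) dt = 351/4.
Total enclosed area = 1375/4 + 351/4 = 863/2.

863/2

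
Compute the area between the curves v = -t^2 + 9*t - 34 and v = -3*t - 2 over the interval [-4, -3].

On [-4, -3], (-t^2 + 9*t - 34) - (-3*t - 2) = -t^2 + 12*t - 32 is ≤ 0 throughout, so the area is a single integral of |-t^2 + 12*t - 32|.
∫[-4,-3] (-t^2 + 12*t - 32) dt = -259/3; the area of that piece is 259/3.

259/3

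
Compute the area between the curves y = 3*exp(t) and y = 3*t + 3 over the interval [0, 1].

-15/2 + 3*exp(1)

On [0, 1], (3*exp(t)) - (3*t + 3) = -3*t + 3*exp(t) - 3 is ≥ 0 throughout, so the area is a single integral of |-3*t + 3*exp(t) - 3|.
∫[0,1] (-3*t + 3*exp(t) - 3) dt = -15/2 + 3*exp(1).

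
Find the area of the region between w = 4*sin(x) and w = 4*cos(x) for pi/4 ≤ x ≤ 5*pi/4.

8*sqrt(2)

On [pi/4, 5*pi/4], (4*sin(x)) - (4*cos(x)) = 4*sin(x) - 4*cos(x) is ≥ 0 throughout, so the area is a single integral of |4*sin(x) - 4*cos(x)|.
∫[pi/4,5*pi/4] (4*sin(x) - 4*cos(x)) dx = 8*sqrt(2).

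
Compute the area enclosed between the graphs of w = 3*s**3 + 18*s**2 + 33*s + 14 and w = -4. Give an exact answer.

Set the curves equal: 3*s**3 + 18*s**2 + 33*s + 14 = -4, so 3*s**3 + 18*s**2 + 33*s + 18 = 0, which factors as 3*(s + 1)*(s + 2)*(s + 3) = 0. The curves meet at s = -3, -2, -1.
On [-3, -2], w = 3*s**3 + 18*s**2 + 33*s + 14 is on top; that piece has area ∫[-3,-2] (3*s**3 + 18*s**2 + 33*s + 18) ds = 3/4.
On [-2, -1], w = -4 is on top; that piece has area ∫[-2,-1] (-(3*s**3 + 18*s**2 + 33*s + 18)) ds = 3/4.
Total enclosed area = 3/4 + 3/4 = 3/2.

3/2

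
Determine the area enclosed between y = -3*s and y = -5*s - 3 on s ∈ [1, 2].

On [1, 2], (-3*s) - (-5*s - 3) = 2*s + 3 is ≥ 0 throughout, so the area is a single integral of |2*s + 3|.
∫[1,2] (2*s + 3) ds = 6.

6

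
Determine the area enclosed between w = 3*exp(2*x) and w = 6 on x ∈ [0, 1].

-21/2 + 6*log(2) + 3*exp(2)/2

The difference (3*exp(2*x)) - (6) = 3*exp(2*x) - 6 changes sign at x = log(2)/2 inside [0, 1], so split the integral there.
∫[0,log(2)/2] (3*exp(2*x) - 6) dx = 3/2 - log(8); the area of that piece is -3/2 + log(8).
∫[log(2)/2,1] (3*exp(2*x) - 6) dx = -9 + 3*log(2) + 3*exp(2)/2.
Total area = (-3/2 + log(8)) + (-9 + 3*log(2) + 3*exp(2)/2) = -21/2 + 6*log(2) + 3*exp(2)/2.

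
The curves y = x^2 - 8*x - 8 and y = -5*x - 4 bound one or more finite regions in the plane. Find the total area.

Set the curves equal: x^2 - 8*x - 8 = -5*x - 4, so x^2 - 3*x - 4 = 0, which factors as (x - 4)*(x + 1) = 0. The curves meet at x = -1, 4.
On [-1, 4], y = -5*x - 4 is on top; that piece has area ∫[-1,4] (-(x^2 - 3*x - 4)) dx = 125/6.

125/6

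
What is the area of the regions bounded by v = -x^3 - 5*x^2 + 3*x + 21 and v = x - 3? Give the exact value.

443/6

Set the curves equal: -x^3 - 5*x^2 + 3*x + 21 = x - 3, so -x^3 - 5*x^2 + 2*x + 24 = 0, which factors as -(x - 2)*(x + 3)*(x + 4) = 0. The curves meet at x = -4, -3, 2.
On [-4, -3], v = x - 3 is on top; that piece has area ∫[-4,-3] (-(-x^3 - 5*x^2 + 2*x + 24)) dx = 11/12.
On [-3, 2], v = -x^3 - 5*x^2 + 3*x + 21 is on top; that piece has area ∫[-3,2] (-x^3 - 5*x^2 + 2*x + 24) dx = 875/12.
Total enclosed area = 11/12 + 875/12 = 443/6.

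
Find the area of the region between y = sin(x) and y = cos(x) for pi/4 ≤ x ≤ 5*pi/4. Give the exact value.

2*sqrt(2)

On [pi/4, 5*pi/4], (sin(x)) - (cos(x)) = sin(x) - cos(x) is ≥ 0 throughout, so the area is a single integral of |sin(x) - cos(x)|.
∫[pi/4,5*pi/4] (sin(x) - cos(x)) dx = 2*sqrt(2).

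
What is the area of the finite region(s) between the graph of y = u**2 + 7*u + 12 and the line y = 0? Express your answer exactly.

The curve meets the u-axis where u**2 + 7*u + 12 = 0, i.e. (u + 3)*(u + 4) = 0, at u = -4, -3.
On [-4, -3] the curve lies below the axis; ∫[-4,-3] (u**2 + 7*u + 12) du = -1/6, giving area 1/6.

1/6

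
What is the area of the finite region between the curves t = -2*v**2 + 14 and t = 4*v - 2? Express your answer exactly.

72

Both boundary curves give t as a function of v, so integrate with respect to v. Setting them equal: -2*v**2 - 4*v + 16 = 0, i.e. -2*(v - 2)*(v + 4) = 0, so they meet at v = -4, 2.
For v in [-4, 2], t = -2*v**2 + 14 is on the right; area = ∫[-4,2] (-2*v**2 - 4*v + 16) dv = 72.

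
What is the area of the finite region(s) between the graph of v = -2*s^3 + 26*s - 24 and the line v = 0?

The curve meets the s-axis where -2*s^3 + 26*s - 24 = 0, i.e. -2*(s - 3)*(s - 1)*(s + 4) = 0, at s = -4, 1, 3.
On [-4, 1] the curve lies below the axis; ∫[-4,1] (-2*s^3 + 26*s - 24) ds = -375/2, giving area 375/2.
On [1, 3] the curve lies above the axis; ∫[1,3] (-2*s^3 + 26*s - 24) ds = 16, giving area 16.
Total area = 375/2 + 16 = 407/2.

407/2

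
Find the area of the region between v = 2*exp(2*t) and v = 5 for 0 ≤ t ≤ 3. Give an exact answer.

The difference (2*exp(2*t)) - (5) = 2*exp(2*t) - 5 changes sign at t = -log(2)/2 + log(5)/2 inside [0, 3], so split the integral there.
∫[0,-log(2)/2 + log(5)/2] (2*exp(2*t) - 5) dt = log(4*sqrt(10)/125) + 3/2; the area of that piece is -3/2 + log(25*sqrt(10)/8).
∫[-log(2)/2 + log(5)/2,3] (2*exp(2*t) - 5) dt = -35/2 - 5*log(2)/2 + 5*log(5)/2 + exp(6).
Total area = (-3/2 + log(25*sqrt(10)/8)) + (-35/2 - 5*log(2)/2 + 5*log(5)/2 + exp(6)) = -19 - 11*log(2)/2 + log(10)/2 + 9*log(5)/2 + exp(6).

-19 - 11*log(2)/2 + log(10)/2 + 9*log(5)/2 + exp(6)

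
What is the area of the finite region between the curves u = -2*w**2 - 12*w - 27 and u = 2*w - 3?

1/3

Both boundary curves give u as a function of w, so integrate with respect to w. Setting them equal: -2*w**2 - 14*w - 24 = 0, i.e. -2*(w + 3)*(w + 4) = 0, so they meet at w = -4, -3.
For w in [-4, -3], u = -2*w**2 - 12*w - 27 is on the right; area = ∫[-4,-3] (-2*w**2 - 14*w - 24) dw = 1/3.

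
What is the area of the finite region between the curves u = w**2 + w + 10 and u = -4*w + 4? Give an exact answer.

1/6

Both boundary curves give u as a function of w, so integrate with respect to w. Setting them equal: w**2 + 5*w + 6 = 0, i.e. (w + 2)*(w + 3) = 0, so they meet at w = -3, -2.
For w in [-3, -2], u = w**2 + w + 10 is on the left; area = ∫[-3,-2] (-(w**2 + 5*w + 6)) dw = 1/6.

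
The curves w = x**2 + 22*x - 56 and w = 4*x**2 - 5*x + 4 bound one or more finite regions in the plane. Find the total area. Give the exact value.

Set the curves equal: x**2 + 22*x - 56 = 4*x**2 - 5*x + 4, so -3*x**2 + 27*x - 60 = 0, which factors as -3*(x - 5)*(x - 4) = 0. The curves meet at x = 4, 5.
On [4, 5], w = x**2 + 22*x - 56 is on top; that piece has area ∫[4,5] (-3*x**2 + 27*x - 60) dx = 1/2.

1/2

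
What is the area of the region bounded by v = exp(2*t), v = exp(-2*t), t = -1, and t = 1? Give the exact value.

The difference (exp(2*t)) - (exp(-2*t)) = exp(2*t) - exp(-2*t) changes sign at t = 0 inside [-1, 1], so split the integral there.
∫[-1,0] (exp(2*t) - exp(-2*t)) dt = -exp(2)/2 - exp(-2)/2 + 1; the area of that piece is -1 + exp(-2)/2 + exp(2)/2.
∫[0,1] (exp(2*t) - exp(-2*t)) dt = -1 + exp(-2)/2 + exp(2)/2.
Total area = (-1 + exp(-2)/2 + exp(2)/2) + (-1 + exp(-2)/2 + exp(2)/2) = -2 + exp(-2) + exp(2).

-2 + exp(-2) + exp(2)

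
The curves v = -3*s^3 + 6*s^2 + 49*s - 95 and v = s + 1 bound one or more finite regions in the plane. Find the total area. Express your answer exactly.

Set the curves equal: -3*s^3 + 6*s^2 + 49*s - 95 = s + 1, so -3*s^3 + 6*s^2 + 48*s - 96 = 0, which factors as -3*(s - 4)*(s - 2)*(s + 4) = 0. The curves meet at s = -4, 2, 4.
On [-4, 2], v = s + 1 is on top; that piece has area ∫[-4,2] (-(-3*s^3 + 6*s^2 + 48*s - 96)) ds = 540.
On [2, 4], v = -3*s^3 + 6*s^2 + 49*s - 95 is on top; that piece has area ∫[2,4] (-3*s^3 + 6*s^2 + 48*s - 96) ds = 28.
Total enclosed area = 540 + 28 = 568.

568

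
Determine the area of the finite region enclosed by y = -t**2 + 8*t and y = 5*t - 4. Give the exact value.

Set the curves equal: -t**2 + 8*t = 5*t - 4, so -t**2 + 3*t + 4 = 0, which factors as -(t - 4)*(t + 1) = 0. The curves meet at t = -1, 4.
On [-1, 4], y = -t**2 + 8*t is on top; that piece has area ∫[-1,4] (-t**2 + 3*t + 4) dt = 125/6.

125/6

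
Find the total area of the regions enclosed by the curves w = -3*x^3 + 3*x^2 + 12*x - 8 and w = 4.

Set the curves equal: -3*x^3 + 3*x^2 + 12*x - 8 = 4, so -3*x^3 + 3*x^2 + 12*x - 12 = 0, which factors as -3*(x - 2)*(x - 1)*(x + 2) = 0. The curves meet at x = -2, 1, 2.
On [-2, 1], w = 4 is on top; that piece has area ∫[-2,1] (-(-3*x^3 + 3*x^2 + 12*x - 12)) dx = 135/4.
On [1, 2], w = -3*x^3 + 3*x^2 + 12*x - 8 is on top; that piece has area ∫[1,2] (-3*x^3 + 3*x^2 + 12*x - 12) dx = 7/4.
Total enclosed area = 135/4 + 7/4 = 71/2.

71/2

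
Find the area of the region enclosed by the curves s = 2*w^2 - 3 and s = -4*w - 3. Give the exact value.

8/3

Both boundary curves give s as a function of w, so integrate with respect to w. Setting them equal: 2*w^2 + 4*w = 0, i.e. 2*w*(w + 2) = 0, so they meet at w = -2, 0.
For w in [-2, 0], s = 2*w^2 - 3 is on the left; area = ∫[-2,0] (-(2*w^2 + 4*w)) dw = 8/3.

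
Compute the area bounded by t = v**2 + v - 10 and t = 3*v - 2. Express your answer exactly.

Both boundary curves give t as a function of v, so integrate with respect to v. Setting them equal: v**2 - 2*v - 8 = 0, i.e. (v - 4)*(v + 2) = 0, so they meet at v = -2, 4.
For v in [-2, 4], t = v**2 + v - 10 is on the left; area = ∫[-2,4] (-(v**2 - 2*v - 8)) dv = 36.

36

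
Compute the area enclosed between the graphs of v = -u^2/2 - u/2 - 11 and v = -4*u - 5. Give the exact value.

1/12

Set the curves equal: -u^2/2 - u/2 - 11 = -4*u - 5, so -u^2/2 + 7*u/2 - 6 = 0, which factors as -(u - 4)*(u - 3)/2 = 0. The curves meet at u = 3, 4.
On [3, 4], v = -u^2/2 - u/2 - 11 is on top; that piece has area ∫[3,4] (-u^2/2 + 7*u/2 - 6) du = 1/12.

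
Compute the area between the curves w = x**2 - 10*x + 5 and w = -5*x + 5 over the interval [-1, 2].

The difference (x**2 - 10*x + 5) - (-5*x + 5) = x**2 - 5*x changes sign at x = 0 inside [-1, 2], so split the integral there.
∫[-1,0] (x**2 - 5*x) dx = 17/6.
∫[0,2] (x**2 - 5*x) dx = -22/3; the area of that piece is 22/3.
Total area = 17/6 + 22/3 = 61/6.

61/6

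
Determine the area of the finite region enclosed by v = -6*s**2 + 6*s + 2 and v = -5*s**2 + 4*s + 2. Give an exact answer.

4/3

Set the curves equal: -6*s**2 + 6*s + 2 = -5*s**2 + 4*s + 2, so -s**2 + 2*s = 0, which factors as -s*(s - 2) = 0. The curves meet at s = 0, 2.
On [0, 2], v = -6*s**2 + 6*s + 2 is on top; that piece has area ∫[0,2] (-s**2 + 2*s) ds = 4/3.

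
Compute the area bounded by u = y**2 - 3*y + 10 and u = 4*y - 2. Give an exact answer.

Both boundary curves give u as a function of y, so integrate with respect to y. Setting them equal: y**2 - 7*y + 12 = 0, i.e. (y - 4)*(y - 3) = 0, so they meet at y = 3, 4.
For y in [3, 4], u = y**2 - 3*y + 10 is on the left; area = ∫[3,4] (-(y**2 - 7*y + 12)) dy = 1/6.

1/6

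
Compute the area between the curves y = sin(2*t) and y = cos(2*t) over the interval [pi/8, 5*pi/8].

On [pi/8, 5*pi/8], (sin(2*t)) - (cos(2*t)) = sin(2*t) - cos(2*t) is ≥ 0 throughout, so the area is a single integral of |sin(2*t) - cos(2*t)|.
∫[pi/8,5*pi/8] (sin(2*t) - cos(2*t)) dt = sqrt(2).

sqrt(2)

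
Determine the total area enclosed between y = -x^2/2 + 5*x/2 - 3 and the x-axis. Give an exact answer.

The curve meets the x-axis where -x^2/2 + 5*x/2 - 3 = 0, i.e. -(x - 3)*(x - 2)/2 = 0, at x = 2, 3.
On [2, 3] the curve lies above the axis; ∫[2,3] (-x^2/2 + 5*x/2 - 3) dx = 1/12, giving area 1/12.

1/12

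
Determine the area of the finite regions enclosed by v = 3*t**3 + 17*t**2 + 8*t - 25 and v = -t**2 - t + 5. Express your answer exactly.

Set the curves equal: 3*t**3 + 17*t**2 + 8*t - 25 = -t**2 - t + 5, so 3*t**3 + 18*t**2 + 9*t - 30 = 0, which factors as 3*(t - 1)*(t + 2)*(t + 5) = 0. The curves meet at t = -5, -2, 1.
On [-5, -2], v = 3*t**3 + 17*t**2 + 8*t - 25 is on top; that piece has area ∫[-5,-2] (3*t**3 + 18*t**2 + 9*t - 30) dt = 243/4.
On [-2, 1], v = -t**2 - t + 5 is on top; that piece has area ∫[-2,1] (-(3*t**3 + 18*t**2 + 9*t - 30)) dt = 243/4.
Total enclosed area = 243/4 + 243/4 = 243/2.

243/2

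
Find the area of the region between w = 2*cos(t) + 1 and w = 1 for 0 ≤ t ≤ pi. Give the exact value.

4

The difference (2*cos(t) + 1) - (1) = 2*cos(t) changes sign at t = pi/2 inside [0, pi], so split the integral there.
∫[0,pi/2] (2*cos(t)) dt = 2.
∫[pi/2,pi] (2*cos(t)) dt = -2; the area of that piece is 2.
Total area = 2 + 2 = 4.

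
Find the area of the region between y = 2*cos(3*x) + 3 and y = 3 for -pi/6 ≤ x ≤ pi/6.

On [-pi/6, pi/6], (2*cos(3*x) + 3) - (3) = 2*cos(3*x) is ≥ 0 throughout, so the area is a single integral of |2*cos(3*x)|.
∫[-pi/6,pi/6] (2*cos(3*x)) dx = 4/3.

4/3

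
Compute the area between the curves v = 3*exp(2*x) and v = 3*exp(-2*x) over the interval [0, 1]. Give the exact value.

-3 + 3*exp(-2)/2 + 3*exp(2)/2

On [0, 1], (3*exp(2*x)) - (3*exp(-2*x)) = 3*exp(2*x) - 3*exp(-2*x) is ≥ 0 throughout, so the area is a single integral of |3*exp(2*x) - 3*exp(-2*x)|.
∫[0,1] (3*exp(2*x) - 3*exp(-2*x)) dx = -3 + 3*exp(-2)/2 + 3*exp(2)/2.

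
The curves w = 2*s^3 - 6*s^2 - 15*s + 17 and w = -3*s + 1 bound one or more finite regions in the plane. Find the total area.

Set the curves equal: 2*s^3 - 6*s^2 - 15*s + 17 = -3*s + 1, so 2*s^3 - 6*s^2 - 12*s + 16 = 0, which factors as 2*(s - 4)*(s - 1)*(s + 2) = 0. The curves meet at s = -2, 1, 4.
On [-2, 1], w = 2*s^3 - 6*s^2 - 15*s + 17 is on top; that piece has area ∫[-2,1] (2*s^3 - 6*s^2 - 12*s + 16) ds = 81/2.
On [1, 4], w = -3*s + 1 is on top; that piece has area ∫[1,4] (-(2*s^3 - 6*s^2 - 12*s + 16)) ds = 81/2.
Total enclosed area = 81/2 + 81/2 = 81.

81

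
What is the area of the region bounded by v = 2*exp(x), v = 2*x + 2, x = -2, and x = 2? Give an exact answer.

-8 - 2*exp(-2) + 2*exp(2)

On [-2, 2], (2*exp(x)) - (2*x + 2) = -2*x + 2*exp(x) - 2 is ≥ 0 throughout, so the area is a single integral of |-2*x + 2*exp(x) - 2|.
∫[-2,2] (-2*x + 2*exp(x) - 2) dx = -8 - 2*exp(-2) + 2*exp(2).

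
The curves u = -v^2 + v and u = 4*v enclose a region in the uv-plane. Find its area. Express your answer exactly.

Both boundary curves give u as a function of v, so integrate with respect to v. Setting them equal: -v^2 - 3*v = 0, i.e. -v*(v + 3) = 0, so they meet at v = -3, 0.
For v in [-3, 0], u = -v^2 + v is on the right; area = ∫[-3,0] (-v^2 - 3*v) dv = 9/2.

9/2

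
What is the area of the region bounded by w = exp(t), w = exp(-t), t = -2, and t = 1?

-4 + exp(-2) + exp(-1) + exp(1) + exp(2)

The difference (exp(t)) - (exp(-t)) = exp(t) - exp(-t) changes sign at t = 0 inside [-2, 1], so split the integral there.
∫[-2,0] (exp(t) - exp(-t)) dt = -exp(2) - exp(-2) + 2; the area of that piece is -2 + exp(-2) + exp(2).
∫[0,1] (exp(t) - exp(-t)) dt = -2 + exp(-1) + exp(1).
Total area = (-2 + exp(-2) + exp(2)) + (-2 + exp(-1) + exp(1)) = -4 + exp(-2) + exp(-1) + exp(1) + exp(2).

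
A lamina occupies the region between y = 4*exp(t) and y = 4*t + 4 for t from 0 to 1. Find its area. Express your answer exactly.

-10 + 4*exp(1)

On [0, 1], (4*exp(t)) - (4*t + 4) = -4*t + 4*exp(t) - 4 is ≥ 0 throughout, so the area is a single integral of |-4*t + 4*exp(t) - 4|.
∫[0,1] (-4*t + 4*exp(t) - 4) dt = -10 + 4*exp(1).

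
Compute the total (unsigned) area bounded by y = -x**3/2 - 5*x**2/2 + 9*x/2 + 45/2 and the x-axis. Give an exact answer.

The curve meets the x-axis where -x**3/2 - 5*x**2/2 + 9*x/2 + 45/2 = 0, i.e. -(x - 3)*(x + 3)*(x + 5)/2 = 0, at x = -5, -3, 3.
On [-5, -3] the curve lies below the axis; ∫[-5,-3] (-x**3/2 - 5*x**2/2 + 9*x/2 + 45/2) dx = -14/3, giving area 14/3.
On [-3, 3] the curve lies above the axis; ∫[-3,3] (-x**3/2 - 5*x**2/2 + 9*x/2 + 45/2) dx = 90, giving area 90.
Total area = 14/3 + 90 = 284/3.

284/3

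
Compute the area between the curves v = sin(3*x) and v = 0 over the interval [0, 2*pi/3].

4/3

The difference (sin(3*x)) - (0) = sin(3*x) changes sign at x = pi/3 inside [0, 2*pi/3], so split the integral there.
∫[0,pi/3] (sin(3*x)) dx = 2/3.
∫[pi/3,2*pi/3] (sin(3*x)) dx = -2/3; the area of that piece is 2/3.
Total area = 2/3 + 2/3 = 4/3.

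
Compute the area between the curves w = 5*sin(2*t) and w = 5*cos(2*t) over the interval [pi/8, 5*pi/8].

On [pi/8, 5*pi/8], (5*sin(2*t)) - (5*cos(2*t)) = 5*sin(2*t) - 5*cos(2*t) is ≥ 0 throughout, so the area is a single integral of |5*sin(2*t) - 5*cos(2*t)|.
∫[pi/8,5*pi/8] (5*sin(2*t) - 5*cos(2*t)) dt = 5*sqrt(2).

5*sqrt(2)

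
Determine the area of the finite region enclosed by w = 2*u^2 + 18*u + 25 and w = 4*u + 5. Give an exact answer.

9

Set the curves equal: 2*u^2 + 18*u + 25 = 4*u + 5, so 2*u^2 + 14*u + 20 = 0, which factors as 2*(u + 2)*(u + 5) = 0. The curves meet at u = -5, -2.
On [-5, -2], w = 4*u + 5 is on top; that piece has area ∫[-5,-2] (-(2*u^2 + 14*u + 20)) du = 9.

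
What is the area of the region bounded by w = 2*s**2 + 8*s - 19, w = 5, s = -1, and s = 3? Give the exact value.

The difference (2*s**2 + 8*s - 19) - (5) = 2*s**2 + 8*s - 24 changes sign at s = 2 inside [-1, 3], so split the integral there.
∫[-1,2] (2*s**2 + 8*s - 24) ds = -54; the area of that piece is 54.
∫[2,3] (2*s**2 + 8*s - 24) ds = 26/3.
Total area = 54 + 26/3 = 188/3.

188/3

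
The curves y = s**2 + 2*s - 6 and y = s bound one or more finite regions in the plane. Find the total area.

125/6

Set the curves equal: s**2 + 2*s - 6 = s, so s**2 + s - 6 = 0, which factors as (s - 2)*(s + 3) = 0. The curves meet at s = -3, 2.
On [-3, 2], y = s is on top; that piece has area ∫[-3,2] (-(s**2 + s - 6)) ds = 125/6.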